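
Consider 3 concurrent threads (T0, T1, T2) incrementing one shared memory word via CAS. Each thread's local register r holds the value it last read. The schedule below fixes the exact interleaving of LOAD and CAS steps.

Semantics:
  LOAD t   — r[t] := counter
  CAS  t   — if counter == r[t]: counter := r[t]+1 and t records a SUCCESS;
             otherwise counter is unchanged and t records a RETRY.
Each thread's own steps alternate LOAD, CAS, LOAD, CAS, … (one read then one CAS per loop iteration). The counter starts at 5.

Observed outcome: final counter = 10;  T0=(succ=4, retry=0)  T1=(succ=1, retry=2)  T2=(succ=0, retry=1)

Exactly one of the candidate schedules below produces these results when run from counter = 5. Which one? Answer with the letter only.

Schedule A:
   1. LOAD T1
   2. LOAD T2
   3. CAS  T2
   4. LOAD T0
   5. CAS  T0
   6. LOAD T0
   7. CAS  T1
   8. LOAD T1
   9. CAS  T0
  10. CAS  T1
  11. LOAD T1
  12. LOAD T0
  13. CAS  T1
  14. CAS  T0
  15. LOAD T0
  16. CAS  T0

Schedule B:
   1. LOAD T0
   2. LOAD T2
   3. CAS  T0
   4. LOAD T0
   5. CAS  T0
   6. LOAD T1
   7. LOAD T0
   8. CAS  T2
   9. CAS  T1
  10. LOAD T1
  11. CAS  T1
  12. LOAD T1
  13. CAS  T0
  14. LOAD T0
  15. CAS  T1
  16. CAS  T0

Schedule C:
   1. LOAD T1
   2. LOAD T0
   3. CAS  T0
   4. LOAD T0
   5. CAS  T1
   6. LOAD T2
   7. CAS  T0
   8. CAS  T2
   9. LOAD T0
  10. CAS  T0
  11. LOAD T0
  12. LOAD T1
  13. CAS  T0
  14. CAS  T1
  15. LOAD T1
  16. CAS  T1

Tracing schedule C:
1. LOAD T1 → mem=5 r[T1]=5 [LOAD]
2. LOAD T0 → mem=5 r[T0]=5 [LOAD]
3. CAS T0 → mem=6 r[T0]=5 [OK]
4. LOAD T0 → mem=6 r[T0]=6 [LOAD]
5. CAS T1 → mem=6 r[T1]=5 [RETRY]
6. LOAD T2 → mem=6 r[T2]=6 [LOAD]
7. CAS T0 → mem=7 r[T0]=6 [OK]
8. CAS T2 → mem=7 r[T2]=6 [RETRY]
9. LOAD T0 → mem=7 r[T0]=7 [LOAD]
10. CAS T0 → mem=8 r[T0]=7 [OK]
11. LOAD T0 → mem=8 r[T0]=8 [LOAD]
12. LOAD T1 → mem=8 r[T1]=8 [LOAD]
13. CAS T0 → mem=9 r[T0]=8 [OK]
14. CAS T1 → mem=9 r[T1]=8 [RETRY]
15. LOAD T1 → mem=9 r[T1]=9 [LOAD]
16. CAS T1 → mem=10 r[T1]=9 [OK]

C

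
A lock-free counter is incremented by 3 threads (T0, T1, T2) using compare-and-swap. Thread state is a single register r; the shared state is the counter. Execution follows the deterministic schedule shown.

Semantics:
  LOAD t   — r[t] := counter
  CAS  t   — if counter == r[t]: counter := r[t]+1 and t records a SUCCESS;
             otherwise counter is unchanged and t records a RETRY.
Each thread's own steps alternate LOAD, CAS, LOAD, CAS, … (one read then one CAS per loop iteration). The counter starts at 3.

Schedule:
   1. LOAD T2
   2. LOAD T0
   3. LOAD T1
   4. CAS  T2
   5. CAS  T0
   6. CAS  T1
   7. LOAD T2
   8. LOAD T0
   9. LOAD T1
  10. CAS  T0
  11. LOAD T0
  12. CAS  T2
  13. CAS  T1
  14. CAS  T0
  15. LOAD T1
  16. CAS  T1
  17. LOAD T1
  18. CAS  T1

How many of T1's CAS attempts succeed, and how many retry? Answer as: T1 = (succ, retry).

[1] T2.load  rd  (counter 3, T2.r 3)
[2] T0.load  rd  (counter 3, T0.r 3)
[3] T1.load  rd  (counter 3, T1.r 3)
[4] T2.cas  hit  (counter 4, T2.r 3)
[5] T0.cas  miss  (counter 4, T0.r 3)
[6] T1.cas  miss  (counter 4, T1.r 3)
[7] T2.load  rd  (counter 4, T2.r 4)
[8] T0.load  rd  (counter 4, T0.r 4)
[9] T1.load  rd  (counter 4, T1.r 4)
[10] T0.cas  hit  (counter 5, T0.r 4)
[11] T0.load  rd  (counter 5, T0.r 5)
[12] T2.cas  miss  (counter 5, T2.r 4)
[13] T1.cas  miss  (counter 5, T1.r 4)
[14] T0.cas  hit  (counter 6, T0.r 5)
[15] T1.load  rd  (counter 6, T1.r 6)
[16] T1.cas  hit  (counter 7, T1.r 6)
[17] T1.load  rd  (counter 7, T1.r 7)
[18] T1.cas  hit  (counter 8, T1.r 7)

T1 = (2, 2)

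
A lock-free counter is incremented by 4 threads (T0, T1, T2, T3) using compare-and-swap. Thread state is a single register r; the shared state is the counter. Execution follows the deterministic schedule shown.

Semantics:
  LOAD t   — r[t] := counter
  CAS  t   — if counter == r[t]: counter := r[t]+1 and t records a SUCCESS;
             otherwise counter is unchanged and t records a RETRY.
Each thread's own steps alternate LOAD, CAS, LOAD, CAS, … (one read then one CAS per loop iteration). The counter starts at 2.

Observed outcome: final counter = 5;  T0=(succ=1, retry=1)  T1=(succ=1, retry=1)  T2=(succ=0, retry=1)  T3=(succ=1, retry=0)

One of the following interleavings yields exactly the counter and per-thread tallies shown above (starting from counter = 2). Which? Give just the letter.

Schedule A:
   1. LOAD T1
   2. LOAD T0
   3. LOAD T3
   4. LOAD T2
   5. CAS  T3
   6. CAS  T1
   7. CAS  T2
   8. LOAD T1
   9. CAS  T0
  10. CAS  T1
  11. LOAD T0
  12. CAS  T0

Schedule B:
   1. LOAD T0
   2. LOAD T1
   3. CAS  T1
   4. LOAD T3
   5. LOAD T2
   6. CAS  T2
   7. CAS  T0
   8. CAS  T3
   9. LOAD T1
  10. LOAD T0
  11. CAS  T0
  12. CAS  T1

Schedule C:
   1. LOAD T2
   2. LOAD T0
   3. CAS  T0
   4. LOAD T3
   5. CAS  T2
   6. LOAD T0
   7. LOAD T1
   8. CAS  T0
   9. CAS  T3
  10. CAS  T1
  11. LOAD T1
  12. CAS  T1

A

Simulating candidate A:
T1 LOAD — after: cnt=2, r=2 — load
T0 LOAD — after: cnt=2, r=2 — load
T3 LOAD — after: cnt=2, r=2 — load
T2 LOAD — after: cnt=2, r=2 — load
T3 CAS — after: cnt=3, r=2 — ok
T1 CAS — after: cnt=3, r=2 — retry
T2 CAS — after: cnt=3, r=2 — retry
T1 LOAD — after: cnt=3, r=3 — load
T0 CAS — after: cnt=3, r=2 — retry
T1 CAS — after: cnt=4, r=3 — ok
T0 LOAD — after: cnt=4, r=4 — load
T0 CAS — after: cnt=5, r=4 — ok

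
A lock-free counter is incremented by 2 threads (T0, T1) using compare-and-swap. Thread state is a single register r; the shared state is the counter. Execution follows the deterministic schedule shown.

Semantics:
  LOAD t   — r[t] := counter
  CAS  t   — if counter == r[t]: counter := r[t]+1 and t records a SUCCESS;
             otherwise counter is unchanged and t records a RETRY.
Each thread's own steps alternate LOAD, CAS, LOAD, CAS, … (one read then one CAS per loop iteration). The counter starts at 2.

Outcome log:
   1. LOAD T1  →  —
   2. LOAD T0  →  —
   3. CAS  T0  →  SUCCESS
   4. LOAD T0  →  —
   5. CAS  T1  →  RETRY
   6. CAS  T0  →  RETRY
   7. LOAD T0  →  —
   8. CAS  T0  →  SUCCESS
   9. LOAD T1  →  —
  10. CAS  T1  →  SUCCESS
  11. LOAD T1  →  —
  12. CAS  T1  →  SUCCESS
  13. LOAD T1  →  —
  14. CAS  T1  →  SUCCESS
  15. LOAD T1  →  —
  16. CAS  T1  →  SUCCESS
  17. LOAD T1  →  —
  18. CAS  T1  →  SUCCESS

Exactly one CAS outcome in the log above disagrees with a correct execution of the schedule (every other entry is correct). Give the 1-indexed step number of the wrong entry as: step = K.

step = 6

Re-executing:
step 1: T1 LOAD ⇒ load; ctr=2 reg=2
step 2: T0 LOAD ⇒ load; ctr=2 reg=2
step 3: T0 CAS ⇒ ok; ctr=3 reg=2
step 4: T0 LOAD ⇒ load; ctr=3 reg=3
step 5: T1 CAS ⇒ retry; ctr=3 reg=2
step 6: T0 CAS ⇒ ok; ctr=4 reg=3
step 7: T0 LOAD ⇒ load; ctr=4 reg=4
step 8: T0 CAS ⇒ ok; ctr=5 reg=4
step 9: T1 LOAD ⇒ load; ctr=5 reg=5
step 10: T1 CAS ⇒ ok; ctr=6 reg=5
step 11: T1 LOAD ⇒ load; ctr=6 reg=6
step 12: T1 CAS ⇒ ok; ctr=7 reg=6
step 13: T1 LOAD ⇒ load; ctr=7 reg=7
step 14: T1 CAS ⇒ ok; ctr=8 reg=7
step 15: T1 LOAD ⇒ load; ctr=8 reg=8
step 16: T1 CAS ⇒ ok; ctr=9 reg=8
step 17: T1 LOAD ⇒ load; ctr=9 reg=9
step 18: T1 CAS ⇒ ok; ctr=10 reg=9
Flip is step 6.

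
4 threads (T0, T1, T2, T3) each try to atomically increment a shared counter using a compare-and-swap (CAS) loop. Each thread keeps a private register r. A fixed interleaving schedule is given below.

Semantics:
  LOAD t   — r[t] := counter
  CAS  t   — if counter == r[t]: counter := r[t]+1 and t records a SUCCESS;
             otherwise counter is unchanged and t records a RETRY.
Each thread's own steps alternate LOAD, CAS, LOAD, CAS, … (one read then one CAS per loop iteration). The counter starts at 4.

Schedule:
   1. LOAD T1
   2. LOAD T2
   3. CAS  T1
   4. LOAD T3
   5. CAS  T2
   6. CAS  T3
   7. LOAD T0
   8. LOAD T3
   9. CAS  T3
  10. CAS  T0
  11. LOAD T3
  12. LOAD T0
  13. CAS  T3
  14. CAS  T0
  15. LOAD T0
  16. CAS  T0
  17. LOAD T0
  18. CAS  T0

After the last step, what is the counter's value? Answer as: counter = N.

counter = 10

   1) LOAD T1:  M=4  r_T1=4
   2) LOAD T2:  M=4  r_T2=4
   3) CAS  T1:  M=5  r_T1=4 ✓
   4) LOAD T3:  M=5  r_T3=5
   5) CAS  T2:  M=5  r_T2=4 ✗
   6) CAS  T3:  M=6  r_T3=5 ✓
   7) LOAD T0:  M=6  r_T0=6
   8) LOAD T3:  M=6  r_T3=6
   9) CAS  T3:  M=7  r_T3=6 ✓
  10) CAS  T0:  M=7  r_T0=6 ✗
  11) LOAD T3:  M=7  r_T3=7
  12) LOAD T0:  M=7  r_T0=7
  13) CAS  T3:  M=8  r_T3=7 ✓
  14) CAS  T0:  M=8  r_T0=7 ✗
  15) LOAD T0:  M=8  r_T0=8
  16) CAS  T0:  M=9  r_T0=8 ✓
  17) LOAD T0:  M=9  r_T0=9
  18) CAS  T0:  M=10  r_T0=9 ✓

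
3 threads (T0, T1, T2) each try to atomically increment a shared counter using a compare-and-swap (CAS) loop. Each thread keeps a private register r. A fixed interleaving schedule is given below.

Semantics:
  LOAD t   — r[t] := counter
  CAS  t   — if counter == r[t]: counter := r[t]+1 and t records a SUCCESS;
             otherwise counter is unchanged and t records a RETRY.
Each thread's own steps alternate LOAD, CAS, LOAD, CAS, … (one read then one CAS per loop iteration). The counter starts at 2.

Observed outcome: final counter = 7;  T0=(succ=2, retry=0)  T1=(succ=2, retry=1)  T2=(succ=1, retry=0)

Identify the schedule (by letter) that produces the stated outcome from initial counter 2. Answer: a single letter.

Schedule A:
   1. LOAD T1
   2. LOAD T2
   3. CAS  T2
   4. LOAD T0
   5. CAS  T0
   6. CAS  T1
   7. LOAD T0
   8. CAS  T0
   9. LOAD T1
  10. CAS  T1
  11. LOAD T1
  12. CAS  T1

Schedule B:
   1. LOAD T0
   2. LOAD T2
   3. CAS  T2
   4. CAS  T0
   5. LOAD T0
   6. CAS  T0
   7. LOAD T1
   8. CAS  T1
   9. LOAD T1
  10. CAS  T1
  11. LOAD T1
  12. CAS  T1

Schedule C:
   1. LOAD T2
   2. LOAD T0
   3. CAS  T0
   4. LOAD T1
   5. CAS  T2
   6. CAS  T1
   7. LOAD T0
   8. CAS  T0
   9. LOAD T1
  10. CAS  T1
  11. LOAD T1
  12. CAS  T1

Simulating candidate A:
T1 LOAD — after: cnt=2, r=2 — load
T2 LOAD — after: cnt=2, r=2 — load
T2 CAS — after: cnt=3, r=2 — ok
T0 LOAD — after: cnt=3, r=3 — load
T0 CAS — after: cnt=4, r=3 — ok
T1 CAS — after: cnt=4, r=2 — retry
T0 LOAD — after: cnt=4, r=4 — load
T0 CAS — after: cnt=5, r=4 — ok
T1 LOAD — after: cnt=5, r=5 — load
T1 CAS — after: cnt=6, r=5 — ok
T1 LOAD — after: cnt=6, r=6 — load
T1 CAS — after: cnt=7, r=6 — ok

A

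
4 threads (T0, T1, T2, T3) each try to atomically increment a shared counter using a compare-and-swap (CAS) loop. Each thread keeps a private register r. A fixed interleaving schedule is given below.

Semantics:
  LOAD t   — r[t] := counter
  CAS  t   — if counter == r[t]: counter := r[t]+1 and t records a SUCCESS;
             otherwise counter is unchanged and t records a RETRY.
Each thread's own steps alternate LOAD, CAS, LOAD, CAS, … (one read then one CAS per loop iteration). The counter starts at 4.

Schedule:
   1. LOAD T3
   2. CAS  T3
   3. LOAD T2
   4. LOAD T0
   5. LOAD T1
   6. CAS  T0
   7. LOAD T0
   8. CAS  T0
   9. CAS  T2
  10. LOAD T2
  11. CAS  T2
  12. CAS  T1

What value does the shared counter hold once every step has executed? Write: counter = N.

1. LOAD T3 → mem=4 r[T3]=4 [LOAD]
2. CAS T3 → mem=5 r[T3]=4 [OK]
3. LOAD T2 → mem=5 r[T2]=5 [LOAD]
4. LOAD T0 → mem=5 r[T0]=5 [LOAD]
5. LOAD T1 → mem=5 r[T1]=5 [LOAD]
6. CAS T0 → mem=6 r[T0]=5 [OK]
7. LOAD T0 → mem=6 r[T0]=6 [LOAD]
8. CAS T0 → mem=7 r[T0]=6 [OK]
9. CAS T2 → mem=7 r[T2]=5 [RETRY]
10. LOAD T2 → mem=7 r[T2]=7 [LOAD]
11. CAS T2 → mem=8 r[T2]=7 [OK]
12. CAS T1 → mem=8 r[T1]=5 [RETRY]

counter = 8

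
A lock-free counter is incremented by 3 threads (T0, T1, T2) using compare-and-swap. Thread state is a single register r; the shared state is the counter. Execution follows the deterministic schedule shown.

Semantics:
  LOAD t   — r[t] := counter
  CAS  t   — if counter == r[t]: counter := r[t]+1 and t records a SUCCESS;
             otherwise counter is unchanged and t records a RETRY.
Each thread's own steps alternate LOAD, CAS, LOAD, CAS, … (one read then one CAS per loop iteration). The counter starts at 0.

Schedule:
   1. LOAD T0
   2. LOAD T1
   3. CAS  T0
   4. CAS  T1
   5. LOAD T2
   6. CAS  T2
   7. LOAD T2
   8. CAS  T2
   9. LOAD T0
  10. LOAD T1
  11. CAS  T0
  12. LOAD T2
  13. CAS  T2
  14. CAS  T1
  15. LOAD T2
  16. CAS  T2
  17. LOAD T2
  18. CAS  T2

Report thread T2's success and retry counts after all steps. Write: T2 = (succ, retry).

T2 = (5, 0)

#1 T0 reads 0
#2 T1 reads 0
#3 T0 CAS(0→1) writes; counter now 1
#4 T1 CAS(0→1) fails; counter now 1
#5 T2 reads 1
#6 T2 CAS(1→2) writes; counter now 2
#7 T2 reads 2
#8 T2 CAS(2→3) writes; counter now 3
#9 T0 reads 3
#10 T1 reads 3
#11 T0 CAS(3→4) writes; counter now 4
#12 T2 reads 4
#13 T2 CAS(4→5) writes; counter now 5
#14 T1 CAS(3→4) fails; counter now 5
#15 T2 reads 5
#16 T2 CAS(5→6) writes; counter now 6
#17 T2 reads 6
#18 T2 CAS(6→7) writes; counter now 7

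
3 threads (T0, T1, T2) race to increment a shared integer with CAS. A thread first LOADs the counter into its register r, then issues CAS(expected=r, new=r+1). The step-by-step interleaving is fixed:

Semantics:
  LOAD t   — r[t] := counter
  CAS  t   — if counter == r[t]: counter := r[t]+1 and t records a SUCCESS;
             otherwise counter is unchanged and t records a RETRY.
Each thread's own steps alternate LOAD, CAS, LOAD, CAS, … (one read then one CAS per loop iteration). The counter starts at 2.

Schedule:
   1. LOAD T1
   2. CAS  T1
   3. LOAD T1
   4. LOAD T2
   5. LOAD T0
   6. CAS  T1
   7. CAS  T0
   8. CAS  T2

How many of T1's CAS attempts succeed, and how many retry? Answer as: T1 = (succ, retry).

T1 = (2, 0)

T1 LOAD — after: cnt=2, r=2 — load
T1 CAS — after: cnt=3, r=2 — ok
T1 LOAD — after: cnt=3, r=3 — load
T2 LOAD — after: cnt=3, r=3 — load
T0 LOAD — after: cnt=3, r=3 — load
T1 CAS — after: cnt=4, r=3 — ok
T0 CAS — after: cnt=4, r=3 — retry
T2 CAS — after: cnt=4, r=3 — retry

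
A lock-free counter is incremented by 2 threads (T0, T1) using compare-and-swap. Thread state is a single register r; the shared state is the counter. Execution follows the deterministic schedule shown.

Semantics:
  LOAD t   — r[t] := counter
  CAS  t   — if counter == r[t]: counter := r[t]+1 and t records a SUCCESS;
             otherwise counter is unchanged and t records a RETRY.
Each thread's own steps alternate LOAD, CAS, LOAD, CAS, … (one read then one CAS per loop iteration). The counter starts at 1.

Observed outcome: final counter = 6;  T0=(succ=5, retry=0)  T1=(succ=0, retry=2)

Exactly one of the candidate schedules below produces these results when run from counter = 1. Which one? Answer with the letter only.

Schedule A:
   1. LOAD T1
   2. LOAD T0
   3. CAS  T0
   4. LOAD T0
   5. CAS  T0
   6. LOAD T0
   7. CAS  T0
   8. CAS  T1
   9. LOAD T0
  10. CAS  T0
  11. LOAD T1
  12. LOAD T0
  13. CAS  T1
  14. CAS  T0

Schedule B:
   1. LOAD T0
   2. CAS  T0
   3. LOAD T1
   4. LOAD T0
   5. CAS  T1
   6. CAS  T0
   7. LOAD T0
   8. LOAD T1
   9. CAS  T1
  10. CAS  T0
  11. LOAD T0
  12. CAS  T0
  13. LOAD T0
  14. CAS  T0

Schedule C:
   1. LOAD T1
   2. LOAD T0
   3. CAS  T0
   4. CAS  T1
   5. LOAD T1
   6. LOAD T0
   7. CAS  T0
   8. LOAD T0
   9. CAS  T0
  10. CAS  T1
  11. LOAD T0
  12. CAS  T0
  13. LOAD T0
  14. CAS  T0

C

Tracing schedule C:
1. LOAD T1 → mem=1 r[T1]=1 [LOAD]
2. LOAD T0 → mem=1 r[T0]=1 [LOAD]
3. CAS T0 → mem=2 r[T0]=1 [OK]
4. CAS T1 → mem=2 r[T1]=1 [RETRY]
5. LOAD T1 → mem=2 r[T1]=2 [LOAD]
6. LOAD T0 → mem=2 r[T0]=2 [LOAD]
7. CAS T0 → mem=3 r[T0]=2 [OK]
8. LOAD T0 → mem=3 r[T0]=3 [LOAD]
9. CAS T0 → mem=4 r[T0]=3 [OK]
10. CAS T1 → mem=4 r[T1]=2 [RETRY]
11. LOAD T0 → mem=4 r[T0]=4 [LOAD]
12. CAS T0 → mem=5 r[T0]=4 [OK]
13. LOAD T0 → mem=5 r[T0]=5 [LOAD]
14. CAS T0 → mem=6 r[T0]=5 [OK]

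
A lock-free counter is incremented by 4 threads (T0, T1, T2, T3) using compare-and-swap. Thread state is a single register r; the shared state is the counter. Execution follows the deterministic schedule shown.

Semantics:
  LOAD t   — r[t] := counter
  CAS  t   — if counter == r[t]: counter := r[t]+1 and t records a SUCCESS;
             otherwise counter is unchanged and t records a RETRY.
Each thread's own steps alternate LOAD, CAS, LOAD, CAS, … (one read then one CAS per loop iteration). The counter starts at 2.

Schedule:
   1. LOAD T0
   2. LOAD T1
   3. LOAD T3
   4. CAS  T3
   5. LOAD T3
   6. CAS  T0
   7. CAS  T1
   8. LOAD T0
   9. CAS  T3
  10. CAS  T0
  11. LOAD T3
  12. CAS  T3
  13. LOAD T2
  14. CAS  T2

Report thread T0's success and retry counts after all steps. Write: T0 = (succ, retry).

step 1: T0 LOAD ⇒ load; ctr=2 reg=2
step 2: T1 LOAD ⇒ load; ctr=2 reg=2
step 3: T3 LOAD ⇒ load; ctr=2 reg=2
step 4: T3 CAS ⇒ ok; ctr=3 reg=2
step 5: T3 LOAD ⇒ load; ctr=3 reg=3
step 6: T0 CAS ⇒ retry; ctr=3 reg=2
step 7: T1 CAS ⇒ retry; ctr=3 reg=2
step 8: T0 LOAD ⇒ load; ctr=3 reg=3
step 9: T3 CAS ⇒ ok; ctr=4 reg=3
step 10: T0 CAS ⇒ retry; ctr=4 reg=3
step 11: T3 LOAD ⇒ load; ctr=4 reg=4
step 12: T3 CAS ⇒ ok; ctr=5 reg=4
step 13: T2 LOAD ⇒ load; ctr=5 reg=5
step 14: T2 CAS ⇒ ok; ctr=6 reg=5

T0 = (0, 2)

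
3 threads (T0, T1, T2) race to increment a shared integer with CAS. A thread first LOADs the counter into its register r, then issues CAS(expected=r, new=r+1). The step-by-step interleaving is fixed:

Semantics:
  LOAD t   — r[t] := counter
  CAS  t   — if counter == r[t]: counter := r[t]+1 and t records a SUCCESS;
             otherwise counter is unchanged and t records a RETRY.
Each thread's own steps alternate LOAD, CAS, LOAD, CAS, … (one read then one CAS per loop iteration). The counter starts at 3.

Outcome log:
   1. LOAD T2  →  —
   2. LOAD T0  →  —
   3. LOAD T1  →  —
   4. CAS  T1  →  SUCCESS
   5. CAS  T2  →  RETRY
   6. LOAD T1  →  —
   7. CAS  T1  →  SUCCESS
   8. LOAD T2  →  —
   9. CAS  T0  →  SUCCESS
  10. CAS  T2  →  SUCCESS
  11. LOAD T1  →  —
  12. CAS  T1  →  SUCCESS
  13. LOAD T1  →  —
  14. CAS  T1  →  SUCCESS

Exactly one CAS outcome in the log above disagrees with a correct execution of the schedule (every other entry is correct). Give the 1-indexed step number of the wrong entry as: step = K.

Reference trace:
[1] T2.load  rd  (counter 3, T2.r 3)
[2] T0.load  rd  (counter 3, T0.r 3)
[3] T1.load  rd  (counter 3, T1.r 3)
[4] T1.cas  hit  (counter 4, T1.r 3)
[5] T2.cas  miss  (counter 4, T2.r 3)
[6] T1.load  rd  (counter 4, T1.r 4)
[7] T1.cas  hit  (counter 5, T1.r 4)
[8] T2.load  rd  (counter 5, T2.r 5)
[9] T0.cas  miss  (counter 5, T0.r 3)
[10] T2.cas  hit  (counter 6, T2.r 5)
[11] T1.load  rd  (counter 6, T1.r 6)
[12] T1.cas  hit  (counter 7, T1.r 6)
[13] T1.load  rd  (counter 7, T1.r 7)
[14] T1.cas  hit  (counter 8, T1.r 7)
Flip is step 9.

step = 9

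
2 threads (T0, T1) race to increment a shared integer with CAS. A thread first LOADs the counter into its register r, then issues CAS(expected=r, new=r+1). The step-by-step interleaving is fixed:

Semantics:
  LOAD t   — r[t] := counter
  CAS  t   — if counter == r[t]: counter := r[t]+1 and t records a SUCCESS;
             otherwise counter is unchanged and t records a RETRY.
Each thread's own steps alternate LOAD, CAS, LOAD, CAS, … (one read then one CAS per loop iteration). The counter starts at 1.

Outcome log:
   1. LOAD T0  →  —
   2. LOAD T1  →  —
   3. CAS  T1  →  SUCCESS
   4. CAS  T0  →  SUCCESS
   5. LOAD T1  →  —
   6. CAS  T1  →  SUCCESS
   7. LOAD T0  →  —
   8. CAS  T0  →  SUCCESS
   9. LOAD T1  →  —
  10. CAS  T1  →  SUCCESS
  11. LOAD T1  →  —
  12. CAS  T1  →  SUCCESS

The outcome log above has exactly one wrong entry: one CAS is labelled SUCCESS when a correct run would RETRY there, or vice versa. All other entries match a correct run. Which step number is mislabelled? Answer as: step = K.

Correct run:
   1) LOAD T0:  M=1  r_T0=1
   2) LOAD T1:  M=1  r_T1=1
   3) CAS  T1:  M=2  r_T1=1 ✓
   4) CAS  T0:  M=2  r_T0=1 ✗
   5) LOAD T1:  M=2  r_T1=2
   6) CAS  T1:  M=3  r_T1=2 ✓
   7) LOAD T0:  M=3  r_T0=3
   8) CAS  T0:  M=4  r_T0=3 ✓
   9) LOAD T1:  M=4  r_T1=4
  10) CAS  T1:  M=5  r_T1=4 ✓
  11) LOAD T1:  M=5  r_T1=5
  12) CAS  T1:  M=6  r_T1=5 ✓
Flip is step 4.

step = 4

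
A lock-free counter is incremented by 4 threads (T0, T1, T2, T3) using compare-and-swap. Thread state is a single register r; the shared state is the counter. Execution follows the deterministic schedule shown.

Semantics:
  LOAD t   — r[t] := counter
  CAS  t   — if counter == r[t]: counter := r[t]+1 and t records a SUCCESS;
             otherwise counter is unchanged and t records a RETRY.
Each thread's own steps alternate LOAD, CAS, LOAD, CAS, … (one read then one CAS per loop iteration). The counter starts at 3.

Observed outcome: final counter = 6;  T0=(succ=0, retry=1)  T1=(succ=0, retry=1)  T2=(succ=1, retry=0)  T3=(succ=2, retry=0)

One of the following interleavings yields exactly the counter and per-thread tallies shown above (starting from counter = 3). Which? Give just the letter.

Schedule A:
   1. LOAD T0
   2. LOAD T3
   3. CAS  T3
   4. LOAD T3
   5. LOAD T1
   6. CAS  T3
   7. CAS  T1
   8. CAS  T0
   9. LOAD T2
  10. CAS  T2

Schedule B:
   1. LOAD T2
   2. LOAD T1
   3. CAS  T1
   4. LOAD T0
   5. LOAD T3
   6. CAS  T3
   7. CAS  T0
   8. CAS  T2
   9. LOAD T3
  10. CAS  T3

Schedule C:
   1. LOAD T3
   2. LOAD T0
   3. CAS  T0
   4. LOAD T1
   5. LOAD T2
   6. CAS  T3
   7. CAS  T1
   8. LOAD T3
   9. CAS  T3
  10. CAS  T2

A

Tracing schedule A:
   1) LOAD T0:  M=3  r_T0=3
   2) LOAD T3:  M=3  r_T3=3
   3) CAS  T3:  M=4  r_T3=3 ✓
   4) LOAD T3:  M=4  r_T3=4
   5) LOAD T1:  M=4  r_T1=4
   6) CAS  T3:  M=5  r_T3=4 ✓
   7) CAS  T1:  M=5  r_T1=4 ✗
   8) CAS  T0:  M=5  r_T0=3 ✗
   9) LOAD T2:  M=5  r_T2=5
  10) CAS  T2:  M=6  r_T2=5 ✓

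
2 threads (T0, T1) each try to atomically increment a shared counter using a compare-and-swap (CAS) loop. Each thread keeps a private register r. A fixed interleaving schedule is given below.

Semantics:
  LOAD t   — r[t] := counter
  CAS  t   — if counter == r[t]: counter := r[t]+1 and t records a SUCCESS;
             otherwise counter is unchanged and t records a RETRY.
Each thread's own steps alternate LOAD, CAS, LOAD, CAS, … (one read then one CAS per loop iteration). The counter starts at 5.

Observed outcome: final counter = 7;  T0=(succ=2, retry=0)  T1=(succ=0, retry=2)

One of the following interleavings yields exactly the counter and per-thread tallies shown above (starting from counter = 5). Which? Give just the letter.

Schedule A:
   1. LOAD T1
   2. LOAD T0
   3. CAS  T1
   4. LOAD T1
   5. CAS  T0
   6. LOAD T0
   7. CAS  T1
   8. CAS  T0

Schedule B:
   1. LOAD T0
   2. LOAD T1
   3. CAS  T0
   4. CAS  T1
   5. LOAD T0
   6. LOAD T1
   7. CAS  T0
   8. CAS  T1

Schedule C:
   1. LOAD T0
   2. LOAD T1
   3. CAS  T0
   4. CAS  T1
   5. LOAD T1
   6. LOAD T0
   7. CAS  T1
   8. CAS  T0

Run B:
T0 LOAD — after: cnt=5, r=5 — load
T1 LOAD — after: cnt=5, r=5 — load
T0 CAS — after: cnt=6, r=5 — ok
T1 CAS — after: cnt=6, r=5 — retry
T0 LOAD — after: cnt=6, r=6 — load
T1 LOAD — after: cnt=6, r=6 — load
T0 CAS — after: cnt=7, r=6 — ok
T1 CAS — after: cnt=7, r=6 — retry

B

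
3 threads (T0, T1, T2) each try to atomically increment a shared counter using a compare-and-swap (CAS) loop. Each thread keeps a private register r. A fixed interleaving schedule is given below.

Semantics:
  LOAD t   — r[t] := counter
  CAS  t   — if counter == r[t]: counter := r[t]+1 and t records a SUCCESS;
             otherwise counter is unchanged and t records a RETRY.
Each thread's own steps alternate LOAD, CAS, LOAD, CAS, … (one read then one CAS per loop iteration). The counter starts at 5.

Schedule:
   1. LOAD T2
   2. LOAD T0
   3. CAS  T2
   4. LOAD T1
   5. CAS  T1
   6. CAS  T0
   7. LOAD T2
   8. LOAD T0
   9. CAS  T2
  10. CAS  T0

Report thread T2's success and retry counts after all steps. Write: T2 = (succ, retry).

T2 = (2, 0)

T2 LOAD — after: cnt=5, r=5 — load
T0 LOAD — after: cnt=5, r=5 — load
T2 CAS — after: cnt=6, r=5 — ok
T1 LOAD — after: cnt=6, r=6 — load
T1 CAS — after: cnt=7, r=6 — ok
T0 CAS — after: cnt=7, r=5 — retry
T2 LOAD — after: cnt=7, r=7 — load
T0 LOAD — after: cnt=7, r=7 — load
T2 CAS — after: cnt=8, r=7 — ok
T0 CAS — after: cnt=8, r=7 — retry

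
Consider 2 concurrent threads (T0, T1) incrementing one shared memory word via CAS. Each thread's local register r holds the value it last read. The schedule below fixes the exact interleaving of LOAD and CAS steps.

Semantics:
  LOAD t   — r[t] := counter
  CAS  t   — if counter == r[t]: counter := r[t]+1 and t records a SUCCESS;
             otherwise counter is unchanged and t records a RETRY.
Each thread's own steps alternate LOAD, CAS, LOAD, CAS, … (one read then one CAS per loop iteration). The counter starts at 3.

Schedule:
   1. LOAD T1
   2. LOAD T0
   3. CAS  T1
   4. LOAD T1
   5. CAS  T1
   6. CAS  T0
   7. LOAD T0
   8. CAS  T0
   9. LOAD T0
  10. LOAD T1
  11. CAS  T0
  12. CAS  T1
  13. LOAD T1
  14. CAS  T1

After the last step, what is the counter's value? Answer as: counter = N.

T1 LOAD — after: cnt=3, r=3 — load
T0 LOAD — after: cnt=3, r=3 — load
T1 CAS — after: cnt=4, r=3 — ok
T1 LOAD — after: cnt=4, r=4 — load
T1 CAS — after: cnt=5, r=4 — ok
T0 CAS — after: cnt=5, r=3 — retry
T0 LOAD — after: cnt=5, r=5 — load
T0 CAS — after: cnt=6, r=5 — ok
T0 LOAD — after: cnt=6, r=6 — load
T1 LOAD — after: cnt=6, r=6 — load
T0 CAS — after: cnt=7, r=6 — ok
T1 CAS — after: cnt=7, r=6 — retry
T1 LOAD — after: cnt=7, r=7 — load
T1 CAS — after: cnt=8, r=7 — ok

counter = 8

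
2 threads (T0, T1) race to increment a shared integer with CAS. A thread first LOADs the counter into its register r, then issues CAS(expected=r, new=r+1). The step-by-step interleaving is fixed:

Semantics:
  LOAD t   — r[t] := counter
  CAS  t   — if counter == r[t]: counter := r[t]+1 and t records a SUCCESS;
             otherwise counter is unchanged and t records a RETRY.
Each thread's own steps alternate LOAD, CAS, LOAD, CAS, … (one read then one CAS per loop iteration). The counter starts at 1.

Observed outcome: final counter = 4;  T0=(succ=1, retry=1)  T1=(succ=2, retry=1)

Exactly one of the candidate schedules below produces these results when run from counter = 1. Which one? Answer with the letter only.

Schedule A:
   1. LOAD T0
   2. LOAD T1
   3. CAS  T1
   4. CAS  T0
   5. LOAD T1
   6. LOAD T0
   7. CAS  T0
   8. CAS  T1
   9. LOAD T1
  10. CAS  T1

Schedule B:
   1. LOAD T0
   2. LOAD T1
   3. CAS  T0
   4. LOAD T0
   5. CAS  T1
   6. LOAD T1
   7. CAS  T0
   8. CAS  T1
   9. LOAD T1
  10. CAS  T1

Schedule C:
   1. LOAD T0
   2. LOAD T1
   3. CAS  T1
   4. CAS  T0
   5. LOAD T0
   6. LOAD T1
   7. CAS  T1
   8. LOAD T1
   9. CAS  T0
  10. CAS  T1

A

Simulating candidate A:
1. LOAD T0 → mem=1 r[T0]=1 [LOAD]
2. LOAD T1 → mem=1 r[T1]=1 [LOAD]
3. CAS T1 → mem=2 r[T1]=1 [OK]
4. CAS T0 → mem=2 r[T0]=1 [RETRY]
5. LOAD T1 → mem=2 r[T1]=2 [LOAD]
6. LOAD T0 → mem=2 r[T0]=2 [LOAD]
7. CAS T0 → mem=3 r[T0]=2 [OK]
8. CAS T1 → mem=3 r[T1]=2 [RETRY]
9. LOAD T1 → mem=3 r[T1]=3 [LOAD]
10. CAS T1 → mem=4 r[T1]=3 [OK]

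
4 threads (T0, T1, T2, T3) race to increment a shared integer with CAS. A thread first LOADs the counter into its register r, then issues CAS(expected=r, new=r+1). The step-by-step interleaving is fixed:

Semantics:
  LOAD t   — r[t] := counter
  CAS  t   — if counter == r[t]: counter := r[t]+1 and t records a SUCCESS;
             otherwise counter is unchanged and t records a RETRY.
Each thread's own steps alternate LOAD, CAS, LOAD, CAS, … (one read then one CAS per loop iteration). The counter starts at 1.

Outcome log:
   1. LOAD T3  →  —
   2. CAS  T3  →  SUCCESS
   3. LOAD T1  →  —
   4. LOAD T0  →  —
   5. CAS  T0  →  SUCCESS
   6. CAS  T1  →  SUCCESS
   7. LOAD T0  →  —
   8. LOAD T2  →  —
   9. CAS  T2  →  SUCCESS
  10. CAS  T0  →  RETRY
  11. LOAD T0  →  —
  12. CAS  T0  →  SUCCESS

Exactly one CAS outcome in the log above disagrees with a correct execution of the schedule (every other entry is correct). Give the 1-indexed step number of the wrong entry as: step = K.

step = 6

Correct run:
#1 T3 reads 1
#2 T3 CAS(1→2) writes; counter now 2
#3 T1 reads 2
#4 T0 reads 2
#5 T0 CAS(2→3) writes; counter now 3
#6 T1 CAS(2→3) fails; counter now 3
#7 T0 reads 3
#8 T2 reads 3
#9 T2 CAS(3→4) writes; counter now 4
#10 T0 CAS(3→4) fails; counter now 4
#11 T0 reads 4
#12 T0 CAS(4→5) writes; counter now 5
Flip is step 6.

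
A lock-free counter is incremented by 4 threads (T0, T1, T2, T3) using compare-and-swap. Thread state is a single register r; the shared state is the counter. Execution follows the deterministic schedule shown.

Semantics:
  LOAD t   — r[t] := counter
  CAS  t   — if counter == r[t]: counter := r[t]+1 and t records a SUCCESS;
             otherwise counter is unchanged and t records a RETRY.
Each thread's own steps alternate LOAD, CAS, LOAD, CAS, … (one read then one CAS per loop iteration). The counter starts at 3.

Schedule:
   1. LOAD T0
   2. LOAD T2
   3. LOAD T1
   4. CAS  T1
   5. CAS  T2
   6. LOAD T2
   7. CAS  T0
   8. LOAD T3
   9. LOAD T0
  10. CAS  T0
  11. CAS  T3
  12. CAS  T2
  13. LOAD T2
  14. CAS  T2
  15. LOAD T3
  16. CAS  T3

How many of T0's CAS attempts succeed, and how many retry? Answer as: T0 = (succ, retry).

[1] T0.load  rd  (counter 3, T0.r 3)
[2] T2.load  rd  (counter 3, T2.r 3)
[3] T1.load  rd  (counter 3, T1.r 3)
[4] T1.cas  hit  (counter 4, T1.r 3)
[5] T2.cas  miss  (counter 4, T2.r 3)
[6] T2.load  rd  (counter 4, T2.r 4)
[7] T0.cas  miss  (counter 4, T0.r 3)
[8] T3.load  rd  (counter 4, T3.r 4)
[9] T0.load  rd  (counter 4, T0.r 4)
[10] T0.cas  hit  (counter 5, T0.r 4)
[11] T3.cas  miss  (counter 5, T3.r 4)
[12] T2.cas  miss  (counter 5, T2.r 4)
[13] T2.load  rd  (counter 5, T2.r 5)
[14] T2.cas  hit  (counter 6, T2.r 5)
[15] T3.load  rd  (counter 6, T3.r 6)
[16] T3.cas  hit  (counter 7, T3.r 6)

T0 = (1, 1)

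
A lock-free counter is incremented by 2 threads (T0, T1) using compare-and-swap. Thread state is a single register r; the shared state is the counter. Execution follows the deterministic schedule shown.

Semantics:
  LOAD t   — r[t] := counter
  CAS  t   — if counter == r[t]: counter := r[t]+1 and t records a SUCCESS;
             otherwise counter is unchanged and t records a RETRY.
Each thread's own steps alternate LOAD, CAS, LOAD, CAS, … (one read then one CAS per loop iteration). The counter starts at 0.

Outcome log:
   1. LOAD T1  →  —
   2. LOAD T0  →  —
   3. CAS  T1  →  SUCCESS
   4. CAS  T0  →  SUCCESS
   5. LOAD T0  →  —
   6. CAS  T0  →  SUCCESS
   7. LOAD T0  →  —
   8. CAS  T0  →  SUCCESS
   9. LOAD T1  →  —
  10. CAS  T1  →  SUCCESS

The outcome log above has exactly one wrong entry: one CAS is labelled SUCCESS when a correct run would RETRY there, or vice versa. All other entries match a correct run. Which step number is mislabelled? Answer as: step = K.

Correct run:
T1 LOAD — after: cnt=0, r=0 — load
T0 LOAD — after: cnt=0, r=0 — load
T1 CAS — after: cnt=1, r=0 — ok
T0 CAS — after: cnt=1, r=0 — retry
T0 LOAD — after: cnt=1, r=1 — load
T0 CAS — after: cnt=2, r=1 — ok
T0 LOAD — after: cnt=2, r=2 — load
T0 CAS — after: cnt=3, r=2 — ok
T1 LOAD — after: cnt=3, r=3 — load
T1 CAS — after: cnt=4, r=3 — ok
Log disagrees first at step 4.

step = 4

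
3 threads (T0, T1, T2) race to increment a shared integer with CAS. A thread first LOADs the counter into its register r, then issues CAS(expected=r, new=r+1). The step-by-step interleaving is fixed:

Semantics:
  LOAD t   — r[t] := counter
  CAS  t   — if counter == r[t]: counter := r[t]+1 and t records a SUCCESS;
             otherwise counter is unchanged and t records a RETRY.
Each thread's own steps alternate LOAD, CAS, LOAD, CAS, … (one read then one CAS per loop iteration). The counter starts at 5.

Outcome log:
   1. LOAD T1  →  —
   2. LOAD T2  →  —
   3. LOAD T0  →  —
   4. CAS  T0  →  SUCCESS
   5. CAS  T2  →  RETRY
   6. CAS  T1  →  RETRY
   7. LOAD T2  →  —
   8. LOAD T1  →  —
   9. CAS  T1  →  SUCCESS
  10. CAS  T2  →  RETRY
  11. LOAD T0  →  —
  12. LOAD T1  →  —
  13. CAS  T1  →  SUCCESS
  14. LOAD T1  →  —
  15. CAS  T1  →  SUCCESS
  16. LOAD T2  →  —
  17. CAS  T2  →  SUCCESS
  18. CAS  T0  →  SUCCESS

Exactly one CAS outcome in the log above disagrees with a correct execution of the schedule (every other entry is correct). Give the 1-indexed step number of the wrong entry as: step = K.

Reference trace:
step 1: T1 LOAD ⇒ load; ctr=5 reg=5
step 2: T2 LOAD ⇒ load; ctr=5 reg=5
step 3: T0 LOAD ⇒ load; ctr=5 reg=5
step 4: T0 CAS ⇒ ok; ctr=6 reg=5
step 5: T2 CAS ⇒ retry; ctr=6 reg=5
step 6: T1 CAS ⇒ retry; ctr=6 reg=5
step 7: T2 LOAD ⇒ load; ctr=6 reg=6
step 8: T1 LOAD ⇒ load; ctr=6 reg=6
step 9: T1 CAS ⇒ ok; ctr=7 reg=6
step 10: T2 CAS ⇒ retry; ctr=7 reg=6
step 11: T0 LOAD ⇒ load; ctr=7 reg=7
step 12: T1 LOAD ⇒ load; ctr=7 reg=7
step 13: T1 CAS ⇒ ok; ctr=8 reg=7
step 14: T1 LOAD ⇒ load; ctr=8 reg=8
step 15: T1 CAS ⇒ ok; ctr=9 reg=8
step 16: T2 LOAD ⇒ load; ctr=9 reg=9
step 17: T2 CAS ⇒ ok; ctr=10 reg=9
step 18: T0 CAS ⇒ retry; ctr=10 reg=7
Flip is step 18.

step = 18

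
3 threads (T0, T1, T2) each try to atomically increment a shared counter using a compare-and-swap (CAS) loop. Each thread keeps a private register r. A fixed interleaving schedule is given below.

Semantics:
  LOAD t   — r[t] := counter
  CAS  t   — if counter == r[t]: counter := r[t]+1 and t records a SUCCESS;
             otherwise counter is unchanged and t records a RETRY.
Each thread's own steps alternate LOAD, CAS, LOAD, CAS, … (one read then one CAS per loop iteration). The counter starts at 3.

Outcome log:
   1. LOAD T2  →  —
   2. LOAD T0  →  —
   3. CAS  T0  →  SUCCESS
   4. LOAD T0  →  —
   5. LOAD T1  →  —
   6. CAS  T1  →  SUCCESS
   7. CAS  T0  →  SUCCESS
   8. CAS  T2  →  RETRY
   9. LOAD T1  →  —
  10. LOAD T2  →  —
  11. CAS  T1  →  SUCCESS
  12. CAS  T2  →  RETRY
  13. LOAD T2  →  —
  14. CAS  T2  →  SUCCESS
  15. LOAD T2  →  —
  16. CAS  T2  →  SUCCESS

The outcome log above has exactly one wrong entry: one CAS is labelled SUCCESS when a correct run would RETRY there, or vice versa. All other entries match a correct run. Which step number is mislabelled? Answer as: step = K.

step = 7

Reference trace:
   1) LOAD T2:  M=3  r_T2=3
   2) LOAD T0:  M=3  r_T0=3
   3) CAS  T0:  M=4  r_T0=3 ✓
   4) LOAD T0:  M=4  r_T0=4
   5) LOAD T1:  M=4  r_T1=4
   6) CAS  T1:  M=5  r_T1=4 ✓
   7) CAS  T0:  M=5  r_T0=4 ✗
   8) CAS  T2:  M=5  r_T2=3 ✗
   9) LOAD T1:  M=5  r_T1=5
  10) LOAD T2:  M=5  r_T2=5
  11) CAS  T1:  M=6  r_T1=5 ✓
  12) CAS  T2:  M=6  r_T2=5 ✗
  13) LOAD T2:  M=6  r_T2=6
  14) CAS  T2:  M=7  r_T2=6 ✓
  15) LOAD T2:  M=7  r_T2=7
  16) CAS  T2:  M=8  r_T2=7 ✓
Mismatch at 7.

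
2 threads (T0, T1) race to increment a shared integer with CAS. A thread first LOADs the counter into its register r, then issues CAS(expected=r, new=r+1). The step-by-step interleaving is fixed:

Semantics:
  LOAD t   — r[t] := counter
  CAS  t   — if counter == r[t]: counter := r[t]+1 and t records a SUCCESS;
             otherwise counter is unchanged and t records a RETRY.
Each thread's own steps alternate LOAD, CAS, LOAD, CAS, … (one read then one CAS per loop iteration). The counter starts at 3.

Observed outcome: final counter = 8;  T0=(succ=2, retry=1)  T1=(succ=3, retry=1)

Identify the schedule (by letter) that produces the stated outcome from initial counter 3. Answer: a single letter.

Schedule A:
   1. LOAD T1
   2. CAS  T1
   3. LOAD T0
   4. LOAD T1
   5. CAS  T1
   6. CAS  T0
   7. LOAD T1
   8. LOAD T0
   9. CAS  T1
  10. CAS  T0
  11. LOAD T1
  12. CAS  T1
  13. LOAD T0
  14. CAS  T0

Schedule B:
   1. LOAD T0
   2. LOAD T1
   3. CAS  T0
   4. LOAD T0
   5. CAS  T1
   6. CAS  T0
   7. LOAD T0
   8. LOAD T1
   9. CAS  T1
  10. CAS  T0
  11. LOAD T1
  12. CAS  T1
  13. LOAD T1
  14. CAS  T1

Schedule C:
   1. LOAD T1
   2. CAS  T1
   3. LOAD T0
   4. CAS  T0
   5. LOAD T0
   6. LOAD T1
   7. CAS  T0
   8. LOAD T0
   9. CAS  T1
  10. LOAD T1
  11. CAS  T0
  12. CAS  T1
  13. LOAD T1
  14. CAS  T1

Tracing schedule B:
[1] T0.load  rd  (counter 3, T0.r 3)
[2] T1.load  rd  (counter 3, T1.r 3)
[3] T0.cas  hit  (counter 4, T0.r 3)
[4] T0.load  rd  (counter 4, T0.r 4)
[5] T1.cas  miss  (counter 4, T1.r 3)
[6] T0.cas  hit  (counter 5, T0.r 4)
[7] T0.load  rd  (counter 5, T0.r 5)
[8] T1.load  rd  (counter 5, T1.r 5)
[9] T1.cas  hit  (counter 6, T1.r 5)
[10] T0.cas  miss  (counter 6, T0.r 5)
[11] T1.load  rd  (counter 6, T1.r 6)
[12] T1.cas  hit  (counter 7, T1.r 6)
[13] T1.load  rd  (counter 7, T1.r 7)
[14] T1.cas  hit  (counter 8, T1.r 7)

B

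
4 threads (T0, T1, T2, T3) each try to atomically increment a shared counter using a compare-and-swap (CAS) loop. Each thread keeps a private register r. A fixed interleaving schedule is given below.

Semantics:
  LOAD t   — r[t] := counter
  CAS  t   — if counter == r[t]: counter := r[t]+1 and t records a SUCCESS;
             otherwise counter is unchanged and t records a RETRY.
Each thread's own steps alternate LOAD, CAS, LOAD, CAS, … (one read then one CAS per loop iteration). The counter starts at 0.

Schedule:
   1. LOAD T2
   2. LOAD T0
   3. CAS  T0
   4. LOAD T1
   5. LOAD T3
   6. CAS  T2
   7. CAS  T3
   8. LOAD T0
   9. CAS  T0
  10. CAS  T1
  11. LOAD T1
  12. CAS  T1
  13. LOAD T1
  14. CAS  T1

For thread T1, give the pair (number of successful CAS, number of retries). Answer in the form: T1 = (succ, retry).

step 1: T2 LOAD ⇒ load; ctr=0 reg=0
step 2: T0 LOAD ⇒ load; ctr=0 reg=0
step 3: T0 CAS ⇒ ok; ctr=1 reg=0
step 4: T1 LOAD ⇒ load; ctr=1 reg=1
step 5: T3 LOAD ⇒ load; ctr=1 reg=1
step 6: T2 CAS ⇒ retry; ctr=1 reg=0
step 7: T3 CAS ⇒ ok; ctr=2 reg=1
step 8: T0 LOAD ⇒ load; ctr=2 reg=2
step 9: T0 CAS ⇒ ok; ctr=3 reg=2
step 10: T1 CAS ⇒ retry; ctr=3 reg=1
step 11: T1 LOAD ⇒ load; ctr=3 reg=3
step 12: T1 CAS ⇒ ok; ctr=4 reg=3
step 13: T1 LOAD ⇒ load; ctr=4 reg=4
step 14: T1 CAS ⇒ ok; ctr=5 reg=4

T1 = (2, 1)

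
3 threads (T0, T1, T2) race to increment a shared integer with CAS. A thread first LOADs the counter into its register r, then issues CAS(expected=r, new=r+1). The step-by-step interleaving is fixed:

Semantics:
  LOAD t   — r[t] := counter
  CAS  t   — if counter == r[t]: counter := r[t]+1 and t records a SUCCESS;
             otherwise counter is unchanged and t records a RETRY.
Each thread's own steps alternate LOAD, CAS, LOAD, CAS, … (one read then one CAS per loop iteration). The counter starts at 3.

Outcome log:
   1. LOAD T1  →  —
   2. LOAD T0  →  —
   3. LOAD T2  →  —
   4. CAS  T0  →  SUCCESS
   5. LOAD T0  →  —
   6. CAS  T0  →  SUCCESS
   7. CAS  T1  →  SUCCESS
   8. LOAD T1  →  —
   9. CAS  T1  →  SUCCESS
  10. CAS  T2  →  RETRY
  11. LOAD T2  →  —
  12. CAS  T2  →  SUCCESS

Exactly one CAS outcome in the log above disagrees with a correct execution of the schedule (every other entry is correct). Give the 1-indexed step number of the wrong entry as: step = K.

Re-executing:
#1 T1 reads 3
#2 T0 reads 3
#3 T2 reads 3
#4 T0 CAS(3→4) writes; counter now 4
#5 T0 reads 4
#6 T0 CAS(4→5) writes; counter now 5
#7 T1 CAS(3→4) fails; counter now 5
#8 T1 reads 5
#9 T1 CAS(5→6) writes; counter now 6
#10 T2 CAS(3→4) fails; counter now 6
#11 T2 reads 6
#12 T2 CAS(6→7) writes; counter now 7
Mismatch at 7.

step = 7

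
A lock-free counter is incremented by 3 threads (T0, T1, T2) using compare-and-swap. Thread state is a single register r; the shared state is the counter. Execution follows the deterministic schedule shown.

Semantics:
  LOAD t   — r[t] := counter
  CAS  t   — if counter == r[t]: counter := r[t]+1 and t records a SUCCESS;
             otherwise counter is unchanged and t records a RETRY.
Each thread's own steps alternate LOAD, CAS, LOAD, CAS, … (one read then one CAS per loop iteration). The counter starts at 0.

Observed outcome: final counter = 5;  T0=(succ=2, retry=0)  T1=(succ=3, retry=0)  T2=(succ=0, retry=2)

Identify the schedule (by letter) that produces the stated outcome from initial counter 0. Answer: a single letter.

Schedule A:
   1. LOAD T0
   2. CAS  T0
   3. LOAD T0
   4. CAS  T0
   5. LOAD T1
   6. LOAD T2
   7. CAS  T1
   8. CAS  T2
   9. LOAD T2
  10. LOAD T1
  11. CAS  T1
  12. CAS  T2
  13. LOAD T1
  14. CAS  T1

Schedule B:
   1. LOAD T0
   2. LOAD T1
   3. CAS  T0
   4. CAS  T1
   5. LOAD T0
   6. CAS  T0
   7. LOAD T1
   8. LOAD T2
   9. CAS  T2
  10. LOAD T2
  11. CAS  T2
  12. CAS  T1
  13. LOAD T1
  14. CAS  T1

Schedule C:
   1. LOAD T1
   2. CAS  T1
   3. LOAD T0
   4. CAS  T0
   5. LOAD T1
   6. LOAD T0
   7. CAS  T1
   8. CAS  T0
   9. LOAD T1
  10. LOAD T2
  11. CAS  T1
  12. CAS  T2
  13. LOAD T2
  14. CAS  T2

Simulating candidate A:
T0 LOAD — after: cnt=0, r=0 — load
T0 CAS — after: cnt=1, r=0 — ok
T0 LOAD — after: cnt=1, r=1 — load
T0 CAS — after: cnt=2, r=1 — ok
T1 LOAD — after: cnt=2, r=2 — load
T2 LOAD — after: cnt=2, r=2 — load
T1 CAS — after: cnt=3, r=2 — ok
T2 CAS — after: cnt=3, r=2 — retry
T2 LOAD — after: cnt=3, r=3 — load
T1 LOAD — after: cnt=3, r=3 — load
T1 CAS — after: cnt=4, r=3 — ok
T2 CAS — after: cnt=4, r=3 — retry
T1 LOAD — after: cnt=4, r=4 — load
T1 CAS — after: cnt=5, r=4 — ok

A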